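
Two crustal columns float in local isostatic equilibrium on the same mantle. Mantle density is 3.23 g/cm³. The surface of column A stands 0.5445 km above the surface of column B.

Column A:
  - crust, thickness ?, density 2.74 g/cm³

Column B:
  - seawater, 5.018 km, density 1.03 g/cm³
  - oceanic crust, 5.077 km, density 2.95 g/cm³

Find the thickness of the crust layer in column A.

29 km

Take the compensation level at the base of the deeper column (depth z_c below the surface of column A) and equate Σ ρ_i t_i down to z_c; mantle fills any gap and the z_c terms cancel.
Column A: x×2.74 + (z_c − 0 − x)×3.23
Column B: 0.5445×0 + 5.018×1.03 + 5.077×2.95 + (z_c − 0.5445 − 10.095)×3.23
The z_c×3.23 term appears on both sides and cancels. Collect the known terms of each column as K = Σ(ρt)_known − 3.23 × (depth of known layers): K_A = 0 − 3.23×0 = 0; K_B = 20.14569 − 3.23×(0.5445 + 10.095) = −14.219895.
Balance: K_A − x×(3.23 − 2.74) = K_B, so x = (K_A − K_B)/(3.23 − 2.74) = 14.2199/0.49 = 29 km.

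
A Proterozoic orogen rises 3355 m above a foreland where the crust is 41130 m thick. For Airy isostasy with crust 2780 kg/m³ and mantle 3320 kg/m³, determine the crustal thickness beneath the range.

61800 m

Root depth r = h ρ_c / (ρ_m − ρ_c) = 3355 m × 2780 / 540 = 17270 m.
Total thickness = T + h + r = 41130 m + 3355 m + 17270 m = 61800 m.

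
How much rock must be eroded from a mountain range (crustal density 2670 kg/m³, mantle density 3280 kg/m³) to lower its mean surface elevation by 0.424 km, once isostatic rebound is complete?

2.28 km

Net drop Δ = e − u = e − e ρ_c/ρ_m = e (ρ_m − ρ_c)/ρ_m.
e = Δ ρ_m/(ρ_m − ρ_c) = 0.424 km × 3280/610 = 2.28 km.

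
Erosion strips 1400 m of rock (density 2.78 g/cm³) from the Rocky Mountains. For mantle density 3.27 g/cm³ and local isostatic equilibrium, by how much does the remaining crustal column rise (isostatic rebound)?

1190 m

Unloading: uplift u = e ρ_c/ρ_m = 1400 m × 2.78/3.27 = 1190 m.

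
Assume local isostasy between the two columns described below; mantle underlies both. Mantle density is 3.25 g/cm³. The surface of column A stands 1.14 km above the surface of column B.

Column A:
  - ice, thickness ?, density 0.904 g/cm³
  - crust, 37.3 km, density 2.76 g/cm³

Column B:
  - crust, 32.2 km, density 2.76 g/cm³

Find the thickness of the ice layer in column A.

Take the compensation level at the base of the deeper column (depth z_c below the surface of column A) and equate Σ ρ_i t_i down to z_c; mantle fills any gap and the z_c terms cancel.
Column A: x×0.904 + 37.3×2.76 + (z_c − 37.3 − x)×3.25
Column B: 1.14×0 + 32.2×2.76 + (z_c − 1.14 − 32.2)×3.25
The z_c×3.25 term appears on both sides and cancels. Collect the known terms of each column as K = Σ(ρt)_known − 3.25 × (depth of known layers): K_A = 102.948 − 3.25×37.3 = −18.277; K_B = 88.872 − 3.25×(1.14 + 32.2) = −19.483.
Balance: K_A − x×(3.25 − 0.904) = K_B, so x = (K_A − K_B)/(3.25 − 0.904) = 1.206/2.346 = 0.514 km.

0.514 km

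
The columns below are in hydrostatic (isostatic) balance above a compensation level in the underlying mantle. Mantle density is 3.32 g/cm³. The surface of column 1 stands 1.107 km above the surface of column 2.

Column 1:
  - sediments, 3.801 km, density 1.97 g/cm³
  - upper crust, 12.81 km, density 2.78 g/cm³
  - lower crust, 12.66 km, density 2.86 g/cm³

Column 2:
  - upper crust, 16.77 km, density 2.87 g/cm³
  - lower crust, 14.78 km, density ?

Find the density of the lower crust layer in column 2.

Take the compensation level at the base of the deeper column (depth z_c below the surface of column 1) and equate Σ ρ_i t_i down to z_c; mantle fills any gap and the z_c terms cancel.
Column 1: 3.801×1.97 + 12.81×2.78 + 12.66×2.86 + (z_c − 29.271)×3.32
Column 2: 1.107×0 + 16.77×2.87 + 14.78×ρ + (z_c − 1.107 − 31.55)×3.32
The z_c×3.32 term appears on both sides and cancels. Collect the known terms of each column as K = Σ(ρt)_known − 3.32 × (depth of known layers): K_1 = 79.30737 − 3.32×29.271 = −17.87235; K_2 = 48.1299 − 3.32×(1.107 + 31.55) = −60.29134.
Balance: K_1 = K_2 + 14.78×ρ, so ρ = (K_1 − K_2)/14.78 = 42.419/14.78 = 2.87 g/cm³.

2.87 g/cm³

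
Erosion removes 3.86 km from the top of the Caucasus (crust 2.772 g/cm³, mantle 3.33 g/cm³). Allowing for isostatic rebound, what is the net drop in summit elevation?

0.647 km

Rebound u = e ρ_c/ρ_m = 3.86 km × 2.772/3.33 = 3.213 km.
Net surface drop = e − u = 3.86 km − 3.213 km = e (ρ_m − ρ_c)/ρ_m = 0.647 km.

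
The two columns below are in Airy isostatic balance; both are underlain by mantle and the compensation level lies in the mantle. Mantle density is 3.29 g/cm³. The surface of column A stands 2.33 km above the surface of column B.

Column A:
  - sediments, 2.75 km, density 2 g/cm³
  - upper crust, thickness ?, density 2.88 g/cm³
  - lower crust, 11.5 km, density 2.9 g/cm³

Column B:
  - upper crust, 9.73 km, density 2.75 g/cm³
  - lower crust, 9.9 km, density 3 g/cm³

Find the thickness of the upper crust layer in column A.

Take the compensation level at the base of the deeper column (depth z_c below the surface of column A) and equate Σ ρ_i t_i down to z_c; mantle fills any gap and the z_c terms cancel.
Column A: 2.75×2 + x×2.88 + 11.5×2.9 + (z_c − 14.25 − x)×3.29
Column B: 2.33×0 + 9.73×2.75 + 9.9×3 + (z_c − 2.33 − 19.63)×3.29
The z_c×3.29 term appears on both sides and cancels. Collect the known terms of each column as K = Σ(ρt)_known − 3.29 × (depth of known layers): K_A = 38.85 − 3.29×14.25 = −8.0325; K_B = 56.4575 − 3.29×(2.33 + 19.63) = −15.7909.
Balance: K_A − x×(3.29 − 2.88) = K_B, so x = (K_A − K_B)/(3.29 − 2.88) = 7.7584/0.41 = 18.9 km.

18.9 km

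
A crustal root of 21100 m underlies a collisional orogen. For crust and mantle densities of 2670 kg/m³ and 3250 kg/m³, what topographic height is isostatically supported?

Isostatic balance requires: ρ_c h = (ρ_m − ρ_c) r.
h = r (ρ_m − ρ_c) / ρ_c = 21100 m × (3250 − 2670) / 2670 = 4580 m.

4580 m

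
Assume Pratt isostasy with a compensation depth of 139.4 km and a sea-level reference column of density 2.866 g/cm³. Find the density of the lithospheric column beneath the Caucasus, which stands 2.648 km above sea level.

2.81 g/cm³

Pratt balance: ρ_ref D = ρ (D + h).
ρ = ρ_ref D/(D + h) = 2.866 × 139.4 km/(139.4 km + 2.648 km) = 2.81 g/cm³.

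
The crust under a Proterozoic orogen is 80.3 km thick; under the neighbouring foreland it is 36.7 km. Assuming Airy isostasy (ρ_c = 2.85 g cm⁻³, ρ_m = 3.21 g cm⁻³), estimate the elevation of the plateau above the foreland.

Excess crust Δ = 80.3 km − 36.7 km = 43.6 km, split between elevation h and root r with h + r = Δ.
Airy balance ρ_c h = (ρ_m − ρ_c) r gives r = h ρ_c/(ρ_m − ρ_c), so h (1 + ρ_c/(ρ_m − ρ_c)) = Δ, i.e. h = Δ (ρ_m − ρ_c)/ρ_m.
h = 43.6 km × 0.36/3.21 = 4.89 km.

4.89 km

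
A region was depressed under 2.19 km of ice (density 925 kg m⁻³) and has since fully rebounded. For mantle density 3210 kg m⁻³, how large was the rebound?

0.631 km

Removing the load lets mantle flow back in; uplift u satisfies ρ_ice t = ρ_m u.
u = t ρ_ice/ρ_m = 2.19 km × 925/3210 = 0.631 km.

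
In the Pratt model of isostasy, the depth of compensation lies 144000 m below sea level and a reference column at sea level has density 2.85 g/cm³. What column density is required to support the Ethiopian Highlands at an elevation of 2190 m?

2.81 g/cm³

Pratt balance: ρ_ref D = ρ (D + h).
ρ = ρ_ref D/(D + h) = 2.85 × 144000 m/(144000 m + 2190 m) = 2.81 g/cm³.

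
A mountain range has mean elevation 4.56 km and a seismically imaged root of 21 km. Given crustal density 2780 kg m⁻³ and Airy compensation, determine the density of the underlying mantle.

Airy balance: ρ_c h = (ρ_m − ρ_c) r → ρ_m = ρ_c (1 + h/r).
ρ_m = 2780 × (1 + 4.56 km/21 km) = 3380 kg m⁻³.

3380 kg m⁻³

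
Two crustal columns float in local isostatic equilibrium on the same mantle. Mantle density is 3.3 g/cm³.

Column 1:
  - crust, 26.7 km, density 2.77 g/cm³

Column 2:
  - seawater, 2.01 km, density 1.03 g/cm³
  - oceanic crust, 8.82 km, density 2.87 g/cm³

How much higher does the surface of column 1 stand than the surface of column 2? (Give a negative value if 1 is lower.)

For any compensation level in the mantle, the mantle terms cancel and isostasy reduces to e = (Σt_1 − Σt_2) − (Σ(ρt)_1 − Σ(ρt)_2) / ρ_m.
Σt_1 = 26.7 km; Σt_2 = 10.83 km; Σ(ρt)_1 = 73.959; Σ(ρt)_2 = 27.3837 (in km·g/cm³).
e = (26.7 − 10.83) − (73.959 − 27.3837) / 3.3 = 1.76 km.

1.76 km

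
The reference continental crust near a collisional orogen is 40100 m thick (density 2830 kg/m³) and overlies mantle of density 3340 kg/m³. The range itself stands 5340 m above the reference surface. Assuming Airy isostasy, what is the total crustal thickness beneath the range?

Root depth r = h ρ_c / (ρ_m − ρ_c) = 5340 m × 2830 / 510 = 29630 m.
Total thickness = T + h + r = 40100 m + 5340 m + 29630 m = 75100 m.

75100 m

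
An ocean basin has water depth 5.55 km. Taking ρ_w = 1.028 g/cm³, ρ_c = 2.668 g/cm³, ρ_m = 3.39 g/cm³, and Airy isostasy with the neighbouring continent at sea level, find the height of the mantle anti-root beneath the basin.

For local isostatic compensation: replacing crust with seawater at the top is compensated by replacing crust with mantle at the base: d (ρ_c − ρ_w) = a (ρ_m − ρ_c).
a = d (ρ_c − ρ_w)/(ρ_m − ρ_c) = 5.55 km × 1.64/0.722 = 12.6 km.

12.6 km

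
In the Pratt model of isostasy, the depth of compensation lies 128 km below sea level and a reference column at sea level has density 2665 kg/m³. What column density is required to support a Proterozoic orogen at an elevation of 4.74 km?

Pratt balance: ρ_ref D = ρ (D + h).
ρ = ρ_ref D/(D + h) = 2665 × 128 km/(128 km + 4.74 km) = 2570 kg/m³.

2570 kg/m³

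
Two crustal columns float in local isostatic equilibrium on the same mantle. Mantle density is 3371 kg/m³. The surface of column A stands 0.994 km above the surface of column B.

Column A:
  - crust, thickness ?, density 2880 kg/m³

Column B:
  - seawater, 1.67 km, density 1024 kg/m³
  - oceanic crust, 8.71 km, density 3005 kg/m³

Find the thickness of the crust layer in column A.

Take the compensation level at the base of the deeper column (depth z_c below the surface of column A) and equate Σ ρ_i t_i down to z_c; mantle fills any gap and the z_c terms cancel.
Column A: x×2880 + (z_c − 0 − x)×3371
Column B: 0.994×0 + 1.67×1024 + 8.71×3005 + (z_c − 0.994 − 10.38)×3371
The z_c×3371 term appears on both sides and cancels. Collect the known terms of each column as K = Σ(ρt)_known − 3371 × (depth of known layers): K_A = 0 − 3371×0 = 0; K_B = 27883.63 − 3371×(0.994 + 10.38) = −10458.124.
Balance: K_A − x×(3371 − 2880) = K_B, so x = (K_A − K_B)/(3371 − 2880) = 10458.1/491 = 21.3 km.

21.3 km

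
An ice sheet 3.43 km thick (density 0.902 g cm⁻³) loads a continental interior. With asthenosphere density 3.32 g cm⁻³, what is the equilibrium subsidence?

Balancing pressure at the compensation depth: the ice load ρ_ice t is balanced by mantle displaced below, ρ_m s.
s = t ρ_ice / ρ_m = 3.43 km × 0.902/3.32 = 0.932 km.

0.932 km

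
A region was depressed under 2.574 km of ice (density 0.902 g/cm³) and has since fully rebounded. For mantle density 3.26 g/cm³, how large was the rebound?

0.712 km

Removing the load lets mantle flow back in; uplift u satisfies ρ_ice t = ρ_m u.
u = t ρ_ice/ρ_m = 2.574 km × 0.902/3.26 = 0.712 km.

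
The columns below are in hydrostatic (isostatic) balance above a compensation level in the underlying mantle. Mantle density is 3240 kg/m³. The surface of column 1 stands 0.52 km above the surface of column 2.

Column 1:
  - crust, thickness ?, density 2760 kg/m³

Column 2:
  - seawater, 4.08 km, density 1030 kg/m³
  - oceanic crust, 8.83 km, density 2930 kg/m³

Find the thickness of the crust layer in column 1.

28 km

Take the compensation level at the base of the deeper column (depth z_c below the surface of column 1) and equate Σ ρ_i t_i down to z_c; mantle fills any gap and the z_c terms cancel.
Column 1: x×2760 + (z_c − 0 − x)×3240
Column 2: 0.52×0 + 4.08×1030 + 8.83×2930 + (z_c − 0.52 − 12.91)×3240
The z_c×3240 term appears on both sides and cancels. Collect the known terms of each column as K = Σ(ρt)_known − 3240 × (depth of known layers): K_1 = 0 − 3240×0 = 0; K_2 = 30074.3 − 3240×(0.52 + 12.91) = −13438.9.
Balance: K_1 − x×(3240 − 2760) = K_2, so x = (K_1 − K_2)/(3240 − 2760) = 13438.9/480 = 28 km.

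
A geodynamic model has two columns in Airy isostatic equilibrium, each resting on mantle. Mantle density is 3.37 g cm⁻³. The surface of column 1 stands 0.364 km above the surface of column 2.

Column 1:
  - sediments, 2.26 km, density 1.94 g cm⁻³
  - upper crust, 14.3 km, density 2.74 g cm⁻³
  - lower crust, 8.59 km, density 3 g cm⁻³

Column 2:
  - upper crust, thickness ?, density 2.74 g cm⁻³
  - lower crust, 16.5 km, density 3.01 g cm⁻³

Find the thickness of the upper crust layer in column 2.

13.1 km

Take the compensation level at the base of the deeper column (depth z_c below the surface of column 1) and equate Σ ρ_i t_i down to z_c; mantle fills any gap and the z_c terms cancel.
Column 1: 2.26×1.94 + 14.3×2.74 + 8.59×3 + (z_c − 25.15)×3.37
Column 2: 0.364×0 + x×2.74 + 16.5×3.01 + (z_c − 0.364 − 16.5 − x)×3.37
The z_c×3.37 term appears on both sides and cancels. Collect the known terms of each column as K = Σ(ρt)_known − 3.37 × (depth of known layers): K_1 = 69.3364 − 3.37×25.15 = −15.4191; K_2 = 49.665 − 3.37×(0.364 + 16.5) = −7.16668.
Balance: K_1 = K_2 − x×(3.37 − 2.74), so x = (K_2 − K_1)/(3.37 − 2.74) = 8.25242/0.63 = 13.1 km.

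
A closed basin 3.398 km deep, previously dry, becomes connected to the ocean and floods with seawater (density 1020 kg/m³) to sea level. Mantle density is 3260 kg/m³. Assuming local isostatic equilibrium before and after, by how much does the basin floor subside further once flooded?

After flooding the water column is d + s deep. Its weight must equal the weight of mantle displaced by the extra subsidence s: (d + s) ρ_w = s ρ_m.
s = d ρ_w / (ρ_m − ρ_w) = 3.398 km × 1020/(3260 − 1020) = 1.55 km.

1.55 km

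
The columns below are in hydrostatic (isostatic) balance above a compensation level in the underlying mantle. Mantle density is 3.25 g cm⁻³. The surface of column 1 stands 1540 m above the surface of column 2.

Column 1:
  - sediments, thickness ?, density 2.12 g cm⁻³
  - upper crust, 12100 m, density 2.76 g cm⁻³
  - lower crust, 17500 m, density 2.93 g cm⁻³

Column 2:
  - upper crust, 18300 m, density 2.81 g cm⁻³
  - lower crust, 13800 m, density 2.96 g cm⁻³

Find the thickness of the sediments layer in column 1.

Take the compensation level at the base of the deeper column (depth z_c below the surface of column 1) and equate Σ ρ_i t_i down to z_c; mantle fills any gap and the z_c terms cancel.
Column 1: x×2.12 + 12100×2.76 + 17500×2.93 + (z_c − 29600 − x)×3.25
Column 2: 1540×0 + 18300×2.81 + 13800×2.96 + (z_c − 1540 − 32100)×3.25
The z_c×3.25 term appears on both sides and cancels. Collect the known terms of each column as K = Σ(ρt)_known − 3.25 × (depth of known layers): K_1 = 84671 − 3.25×29600 = −11529; K_2 = 92271 − 3.25×(1540 + 32100) = −17059.
Balance: K_1 − x×(3.25 − 2.12) = K_2, so x = (K_1 − K_2)/(3.25 − 2.12) = 5530/1.13 = 4890 m.

4890 m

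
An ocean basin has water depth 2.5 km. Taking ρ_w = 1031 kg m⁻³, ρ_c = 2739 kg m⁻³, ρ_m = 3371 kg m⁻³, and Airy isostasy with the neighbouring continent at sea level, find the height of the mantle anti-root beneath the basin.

6.76 km

Equating mass per unit area of the two columns: replacing crust with seawater at the top is compensated by replacing crust with mantle at the base: d (ρ_c − ρ_w) = a (ρ_m − ρ_c).
a = d (ρ_c − ρ_w)/(ρ_m − ρ_c) = 2.5 km × 1708/632 = 6.76 km.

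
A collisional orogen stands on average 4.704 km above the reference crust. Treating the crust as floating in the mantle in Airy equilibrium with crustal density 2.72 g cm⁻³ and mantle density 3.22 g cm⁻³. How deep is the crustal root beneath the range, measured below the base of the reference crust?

In Airy isostatic equilibrium: the weight of the topography is balanced by the buoyancy of the root, ρ_c h = (ρ_m − ρ_c) r.
r = h · ρ_c / (ρ_m − ρ_c) = 4.704 km × 2.72 / (3.22 − 2.72) = 25.6 km.

25.6 km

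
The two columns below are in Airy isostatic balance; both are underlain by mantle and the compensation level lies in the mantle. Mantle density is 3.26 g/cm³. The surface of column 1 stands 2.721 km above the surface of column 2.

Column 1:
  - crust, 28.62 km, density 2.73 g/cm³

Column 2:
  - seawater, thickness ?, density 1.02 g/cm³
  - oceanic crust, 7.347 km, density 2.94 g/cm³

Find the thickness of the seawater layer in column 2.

Take the compensation level at the base of the deeper column (depth z_c below the surface of column 1) and equate Σ ρ_i t_i down to z_c; mantle fills any gap and the z_c terms cancel.
Column 1: 28.62×2.73 + (z_c − 28.62)×3.26
Column 2: 2.721×0 + x×1.02 + 7.347×2.94 + (z_c − 2.721 − 7.347 − x)×3.26
The z_c×3.26 term appears on both sides and cancels. Collect the known terms of each column as K = Σ(ρt)_known − 3.26 × (depth of known layers): K_1 = 78.1326 − 3.26×28.62 = −15.1686; K_2 = 21.60018 − 3.26×(2.721 + 7.347) = −11.2215.
Balance: K_1 = K_2 − x×(3.26 − 1.02), so x = (K_2 − K_1)/(3.26 − 1.02) = 3.9471/2.24 = 1.76 km.

1.76 km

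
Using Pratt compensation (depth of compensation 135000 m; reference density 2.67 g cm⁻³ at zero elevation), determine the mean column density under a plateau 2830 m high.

Pratt balance: ρ_ref D = ρ (D + h).
ρ = ρ_ref D/(D + h) = 2.67 × 135000 m/(135000 m + 2830 m) = 2.62 g cm⁻³.

2.62 g cm⁻³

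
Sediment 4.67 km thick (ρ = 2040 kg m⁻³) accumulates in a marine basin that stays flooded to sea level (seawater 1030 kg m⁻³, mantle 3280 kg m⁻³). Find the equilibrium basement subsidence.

2.1 km

Submarine loading: the sediment displaces seawater, and the subsidence is in turn flooded, so s (ρ_m − ρ_w) = t (ρ_sed − ρ_w).
s = 4.67 km × (2040 − 1030) / (3280 − 1030) = 2.1 km.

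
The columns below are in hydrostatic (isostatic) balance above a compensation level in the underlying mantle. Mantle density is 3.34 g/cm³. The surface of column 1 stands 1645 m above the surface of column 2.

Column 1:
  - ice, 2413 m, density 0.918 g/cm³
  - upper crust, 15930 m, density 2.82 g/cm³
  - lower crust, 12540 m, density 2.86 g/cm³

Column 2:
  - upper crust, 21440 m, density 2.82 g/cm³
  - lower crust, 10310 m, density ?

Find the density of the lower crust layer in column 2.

Take the compensation level at the base of the deeper column (depth z_c below the surface of column 1) and equate Σ ρ_i t_i down to z_c; mantle fills any gap and the z_c terms cancel.
Column 1: 2413×0.918 + 15930×2.82 + 12540×2.86 + (z_c − 30883)×3.34
Column 2: 1645×0 + 21440×2.82 + 10310×ρ + (z_c − 1645 − 31750)×3.34
The z_c×3.34 term appears on both sides and cancels. Collect the known terms of each column as K = Σ(ρt)_known − 3.34 × (depth of known layers): K_1 = 83002.134 − 3.34×30883 = −20147.086; K_2 = 60460.8 − 3.34×(1645 + 31750) = −51078.5.
Balance: K_1 = K_2 + 10310×ρ, so ρ = (K_1 − K_2)/10310 = 30931.4/10310 = 3 g/cm³.

3 g/cm³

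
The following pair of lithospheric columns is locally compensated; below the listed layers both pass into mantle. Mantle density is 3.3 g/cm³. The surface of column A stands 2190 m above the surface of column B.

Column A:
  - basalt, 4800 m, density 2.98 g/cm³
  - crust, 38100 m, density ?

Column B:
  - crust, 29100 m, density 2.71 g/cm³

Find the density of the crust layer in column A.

Take the compensation level at the base of the deeper column (depth z_c below the surface of column A) and equate Σ ρ_i t_i down to z_c; mantle fills any gap and the z_c terms cancel.
Column A: 4800×2.98 + 38100×ρ + (z_c − 42900)×3.3
Column B: 2190×0 + 29100×2.71 + (z_c − 2190 − 29100)×3.3
The z_c×3.3 term appears on both sides and cancels. Collect the known terms of each column as K = Σ(ρt)_known − 3.3 × (depth of known layers): K_A = 14304 − 3.3×42900 = −127266; K_B = 78861 − 3.3×(2190 + 29100) = −24396.
Balance: K_A + 38100×ρ = K_B, so ρ = (K_B − K_A)/38100 = 102870/38100 = 2.7 g/cm³.

2.7 g/cm³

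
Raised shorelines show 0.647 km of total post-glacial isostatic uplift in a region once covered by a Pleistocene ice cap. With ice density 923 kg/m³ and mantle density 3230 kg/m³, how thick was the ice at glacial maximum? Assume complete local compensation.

u = t ρ_ice/ρ_m → t = u ρ_m/ρ_ice = 0.647 km × 3230/923 = 2.26 km.

2.26 km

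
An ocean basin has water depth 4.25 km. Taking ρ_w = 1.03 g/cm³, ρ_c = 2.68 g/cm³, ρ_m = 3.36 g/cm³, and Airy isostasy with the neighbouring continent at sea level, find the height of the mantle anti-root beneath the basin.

Isostatic balance requires: replacing crust with seawater at the top is compensated by replacing crust with mantle at the base: d (ρ_c − ρ_w) = a (ρ_m − ρ_c).
a = d (ρ_c − ρ_w)/(ρ_m − ρ_c) = 4.25 km × 1.65/0.68 = 10.3 km.

10.3 km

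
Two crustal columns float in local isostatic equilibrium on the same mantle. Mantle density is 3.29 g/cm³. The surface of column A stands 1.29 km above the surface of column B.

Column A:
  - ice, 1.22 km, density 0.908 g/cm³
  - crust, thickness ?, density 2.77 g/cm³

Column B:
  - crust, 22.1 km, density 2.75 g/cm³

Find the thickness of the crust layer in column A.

Take the compensation level at the base of the deeper column (depth z_c below the surface of column A) and equate Σ ρ_i t_i down to z_c; mantle fills any gap and the z_c terms cancel.
Column A: 1.22×0.908 + x×2.77 + (z_c − 1.22 − x)×3.29
Column B: 1.29×0 + 22.1×2.75 + (z_c − 1.29 − 22.1)×3.29
The z_c×3.29 term appears on both sides and cancels. Collect the known terms of each column as K = Σ(ρt)_known − 3.29 × (depth of known layers): K_A = 1.10776 − 3.29×1.22 = −2.90604; K_B = 60.775 − 3.29×(1.29 + 22.1) = −16.1781.
Balance: K_A − x×(3.29 − 2.77) = K_B, so x = (K_A − K_B)/(3.29 − 2.77) = 13.2721/0.52 = 25.5 km.

25.5 km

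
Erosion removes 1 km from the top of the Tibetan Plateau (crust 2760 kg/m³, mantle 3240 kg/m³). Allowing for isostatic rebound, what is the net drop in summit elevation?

Rebound u = e ρ_c/ρ_m = 1 km × 2760/3240 = 0.8519 km.
Net surface drop = e − u = 1 km − 0.8519 km = e (ρ_m − ρ_c)/ρ_m = 0.148 km.

0.148 km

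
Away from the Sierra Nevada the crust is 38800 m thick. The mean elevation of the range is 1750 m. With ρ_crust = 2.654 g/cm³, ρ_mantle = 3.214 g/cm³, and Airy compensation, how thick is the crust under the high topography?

48800 m

Root depth r = h ρ_c / (ρ_m − ρ_c) = 1750 m × 2.654 / 0.56 = 8294 m.
Total thickness = T + h + r = 38800 m + 1750 m + 8294 m = 48800 m.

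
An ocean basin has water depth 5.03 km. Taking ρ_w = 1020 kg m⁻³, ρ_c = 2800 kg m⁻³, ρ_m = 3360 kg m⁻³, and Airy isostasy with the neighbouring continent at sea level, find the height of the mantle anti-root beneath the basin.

16 km

Isostatic balance requires: replacing crust with seawater at the top is compensated by replacing crust with mantle at the base: d (ρ_c − ρ_w) = a (ρ_m − ρ_c).
a = d (ρ_c − ρ_w)/(ρ_m − ρ_c) = 5.03 km × 1780/560 = 16 km.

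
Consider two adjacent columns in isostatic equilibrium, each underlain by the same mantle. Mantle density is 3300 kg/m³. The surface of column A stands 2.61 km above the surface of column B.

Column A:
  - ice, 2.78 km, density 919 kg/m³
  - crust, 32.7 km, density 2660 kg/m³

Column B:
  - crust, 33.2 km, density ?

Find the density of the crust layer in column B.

Take the compensation level at the base of the deeper column (depth z_c below the surface of column A) and equate Σ ρ_i t_i down to z_c; mantle fills any gap and the z_c terms cancel.
Column A: 2.78×919 + 32.7×2660 + (z_c − 35.48)×3300
Column B: 2.61×0 + 33.2×ρ + (z_c − 2.61 − 33.2)×3300
The z_c×3300 term appears on both sides and cancels. Collect the known terms of each column as K = Σ(ρt)_known − 3300 × (depth of known layers): K_A = 89536.82 − 3300×35.48 = −27547.18; K_B = 0 − 3300×(2.61 + 33.2) = −118173.
Balance: K_A = K_B + 33.2×ρ, so ρ = (K_A − K_B)/33.2 = 90625.8/33.2 = 2730 kg/m³.

2730 kg/m³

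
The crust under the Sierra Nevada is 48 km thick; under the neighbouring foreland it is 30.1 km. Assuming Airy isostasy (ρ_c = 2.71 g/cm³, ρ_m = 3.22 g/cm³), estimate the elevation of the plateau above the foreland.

Excess crust Δ = 48 km − 30.1 km = 17.9 km, split between elevation h and root r with h + r = Δ.
Airy balance ρ_c h = (ρ_m − ρ_c) r gives r = h ρ_c/(ρ_m − ρ_c), so h (1 + ρ_c/(ρ_m − ρ_c)) = Δ, i.e. h = Δ (ρ_m − ρ_c)/ρ_m.
h = 17.9 km × 0.51/3.22 = 2.84 km.

2.84 km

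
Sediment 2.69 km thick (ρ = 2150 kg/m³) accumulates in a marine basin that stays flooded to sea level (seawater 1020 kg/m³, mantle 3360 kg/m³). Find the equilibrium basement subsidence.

Submarine loading: the sediment displaces seawater, and the subsidence is in turn flooded, so s (ρ_m − ρ_w) = t (ρ_sed − ρ_w).
s = 2.69 km × (2150 − 1020) / (3360 − 1020) = 1.3 km.

1.3 km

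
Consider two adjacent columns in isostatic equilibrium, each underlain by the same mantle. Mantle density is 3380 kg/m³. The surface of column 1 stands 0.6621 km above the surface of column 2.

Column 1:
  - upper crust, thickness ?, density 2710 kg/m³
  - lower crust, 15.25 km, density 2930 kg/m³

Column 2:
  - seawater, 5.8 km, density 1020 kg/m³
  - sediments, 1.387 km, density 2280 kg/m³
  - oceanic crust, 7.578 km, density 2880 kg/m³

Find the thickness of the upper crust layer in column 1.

Take the compensation level at the base of the deeper column (depth z_c below the surface of column 1) and equate Σ ρ_i t_i down to z_c; mantle fills any gap and the z_c terms cancel.
Column 1: x×2710 + 15.25×2930 + (z_c − 15.25 − x)×3380
Column 2: 0.6621×0 + 5.8×1020 + 1.387×2280 + 7.578×2880 + (z_c − 0.6621 − 14.765)×3380
The z_c×3380 term appears on both sides and cancels. Collect the known terms of each column as K = Σ(ρt)_known − 3380 × (depth of known layers): K_1 = 44682.5 − 3380×15.25 = −6862.5; K_2 = 30903 − 3380×(0.6621 + 14.765) = −21240.598.
Balance: K_1 − x×(3380 − 2710) = K_2, so x = (K_1 − K_2)/(3380 − 2710) = 14378.1/670 = 21.5 km.

21.5 km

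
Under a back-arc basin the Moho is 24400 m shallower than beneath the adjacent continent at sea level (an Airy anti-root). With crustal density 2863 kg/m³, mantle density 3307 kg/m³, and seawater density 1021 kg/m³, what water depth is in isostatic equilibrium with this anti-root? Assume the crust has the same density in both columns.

Replacing a thickness d of crust by seawater at the top must be balanced by replacing crust with mantle at the base: d (ρ_c − ρ_w) = a (ρ_m − ρ_c).
d = a (ρ_m − ρ_c)/(ρ_c − ρ_w) = 24400 m × 444/1842 = 5880 m.

5880 m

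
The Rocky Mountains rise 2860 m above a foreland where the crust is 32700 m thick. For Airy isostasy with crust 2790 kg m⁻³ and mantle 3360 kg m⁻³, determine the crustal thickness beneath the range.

Root depth r = h ρ_c / (ρ_m − ρ_c) = 2860 m × 2790 / 570 = 14000 m.
Total thickness = T + h + r = 32700 m + 2860 m + 14000 m = 49600 m.

49600 m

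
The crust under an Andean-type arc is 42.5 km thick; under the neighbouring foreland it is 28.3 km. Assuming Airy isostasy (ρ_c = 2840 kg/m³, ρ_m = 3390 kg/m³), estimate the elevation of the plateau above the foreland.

Excess crust Δ = 42.5 km − 28.3 km = 14.2 km, split between elevation h and root r with h + r = Δ.
Airy balance ρ_c h = (ρ_m − ρ_c) r gives r = h ρ_c/(ρ_m − ρ_c), so h (1 + ρ_c/(ρ_m − ρ_c)) = Δ, i.e. h = Δ (ρ_m − ρ_c)/ρ_m.
h = 14.2 km × 550/3390 = 2.3 km.

2.3 km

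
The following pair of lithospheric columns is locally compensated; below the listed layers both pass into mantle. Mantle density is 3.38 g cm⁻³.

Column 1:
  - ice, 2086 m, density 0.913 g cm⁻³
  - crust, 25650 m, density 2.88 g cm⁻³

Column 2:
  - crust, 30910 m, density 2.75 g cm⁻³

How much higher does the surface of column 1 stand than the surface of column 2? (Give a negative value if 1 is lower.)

−444 m

For any compensation level in the mantle, the mantle terms cancel and isostasy reduces to e = (Σt_1 − Σt_2) − (Σ(ρt)_1 − Σ(ρt)_2) / ρ_m.
Σt_1 = 27736 m; Σt_2 = 30910 m; Σ(ρt)_1 = 75776.518; Σ(ρt)_2 = 85002.5 (in m·g cm⁻³).
e = (27736 − 30910) − (75776.518 − 85002.5) / 3.38 = −444 m.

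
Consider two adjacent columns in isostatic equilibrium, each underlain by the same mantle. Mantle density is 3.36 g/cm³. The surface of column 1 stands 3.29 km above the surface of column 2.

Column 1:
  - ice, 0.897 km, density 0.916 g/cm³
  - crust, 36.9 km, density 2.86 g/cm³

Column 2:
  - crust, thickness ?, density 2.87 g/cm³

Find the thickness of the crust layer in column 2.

Take the compensation level at the base of the deeper column (depth z_c below the surface of column 1) and equate Σ ρ_i t_i down to z_c; mantle fills any gap and the z_c terms cancel.
Column 1: 0.897×0.916 + 36.9×2.86 + (z_c − 37.797)×3.36
Column 2: 3.29×0 + x×2.87 + (z_c − 3.29 − 0 − x)×3.36
The z_c×3.36 term appears on both sides and cancels. Collect the known terms of each column as K = Σ(ρt)_known − 3.36 × (depth of known layers): K_1 = 106.355652 − 3.36×37.797 = −20.642268; K_2 = 0 − 3.36×(3.29 + 0) = −11.0544.
Balance: K_1 = K_2 − x×(3.36 − 2.87), so x = (K_2 − K_1)/(3.36 − 2.87) = 9.58787/0.49 = 19.6 km.

19.6 km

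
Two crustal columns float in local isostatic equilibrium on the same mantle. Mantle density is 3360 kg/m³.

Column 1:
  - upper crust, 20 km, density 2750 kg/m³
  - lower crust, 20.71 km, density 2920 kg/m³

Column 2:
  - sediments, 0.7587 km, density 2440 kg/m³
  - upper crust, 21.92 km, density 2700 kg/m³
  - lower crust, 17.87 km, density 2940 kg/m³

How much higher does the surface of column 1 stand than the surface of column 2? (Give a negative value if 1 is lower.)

−0.404 km

For any compensation level in the mantle, the mantle terms cancel and isostasy reduces to e = (Σt_1 − Σt_2) − (Σ(ρt)_1 − Σ(ρt)_2) / ρ_m.
Σt_1 = 40.71 km; Σt_2 = 40.5487 km; Σ(ρt)_1 = 115473.2; Σ(ρt)_2 = 113573.028 (in km·kg/m³).
e = (40.71 − 40.5487) − (115473.2 − 113573.028) / 3360 = −0.404 km.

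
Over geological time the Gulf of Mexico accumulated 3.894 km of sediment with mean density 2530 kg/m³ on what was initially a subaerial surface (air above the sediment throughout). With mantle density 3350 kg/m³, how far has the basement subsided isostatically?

Subaerial load: s = t ρ_sed / ρ_m = 3.894 km × 2530/3350 = 2.94 km.

2.94 km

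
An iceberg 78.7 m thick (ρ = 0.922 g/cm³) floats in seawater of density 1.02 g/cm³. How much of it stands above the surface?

7.56 m

Floating equilibrium: submerged depth d = t ρ_obj/ρ_fluid = 78.7 m × 0.922/1.02 = 71.14 m.
Freeboard = t − d = 78.7 m − 71.14 m = 7.56 m.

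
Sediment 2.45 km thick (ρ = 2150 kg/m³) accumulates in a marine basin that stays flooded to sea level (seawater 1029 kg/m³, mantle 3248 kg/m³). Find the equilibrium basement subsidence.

Submarine loading: the sediment displaces seawater, and the subsidence is in turn flooded, so s (ρ_m − ρ_w) = t (ρ_sed − ρ_w).
s = 2.45 km × (2150 − 1029) / (3248 − 1029) = 1.24 km.

1.24 km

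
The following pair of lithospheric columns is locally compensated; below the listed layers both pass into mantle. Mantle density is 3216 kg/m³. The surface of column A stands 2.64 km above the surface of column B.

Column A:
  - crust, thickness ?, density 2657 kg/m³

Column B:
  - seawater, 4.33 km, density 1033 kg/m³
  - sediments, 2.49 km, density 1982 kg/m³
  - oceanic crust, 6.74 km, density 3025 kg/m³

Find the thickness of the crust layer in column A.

39.9 km

Take the compensation level at the base of the deeper column (depth z_c below the surface of column A) and equate Σ ρ_i t_i down to z_c; mantle fills any gap and the z_c terms cancel.
Column A: x×2657 + (z_c − 0 − x)×3216
Column B: 2.64×0 + 4.33×1033 + 2.49×1982 + 6.74×3025 + (z_c − 2.64 − 13.56)×3216
The z_c×3216 term appears on both sides and cancels. Collect the known terms of each column as K = Σ(ρt)_known − 3216 × (depth of known layers): K_A = 0 − 3216×0 = 0; K_B = 29796.57 − 3216×(2.64 + 13.56) = −22302.63.
Balance: K_A − x×(3216 − 2657) = K_B, so x = (K_A − K_B)/(3216 − 2657) = 22302.6/559 = 39.9 km.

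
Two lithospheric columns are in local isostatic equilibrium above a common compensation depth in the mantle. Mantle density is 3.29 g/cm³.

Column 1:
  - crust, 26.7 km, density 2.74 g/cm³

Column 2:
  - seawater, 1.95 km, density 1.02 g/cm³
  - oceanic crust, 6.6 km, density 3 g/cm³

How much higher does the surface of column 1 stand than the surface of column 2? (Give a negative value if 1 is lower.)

For any compensation level in the mantle, the mantle terms cancel and isostasy reduces to e = (Σt_1 − Σt_2) − (Σ(ρt)_1 − Σ(ρt)_2) / ρ_m.
Σt_1 = 26.7 km; Σt_2 = 8.55 km; Σ(ρt)_1 = 73.158; Σ(ρt)_2 = 21.789 (in km·g/cm³).
e = (26.7 − 8.55) − (73.158 − 21.789) / 3.29 = 2.54 km.

2.54 km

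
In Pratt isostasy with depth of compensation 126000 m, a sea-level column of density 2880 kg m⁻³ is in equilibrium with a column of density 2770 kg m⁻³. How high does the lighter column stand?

ρ_ref D = ρ (D + h) → h = D (ρ_ref − ρ)/ρ.
h = 126000 m × (2880 − 2770)/2770 = 5000 m.

5000 m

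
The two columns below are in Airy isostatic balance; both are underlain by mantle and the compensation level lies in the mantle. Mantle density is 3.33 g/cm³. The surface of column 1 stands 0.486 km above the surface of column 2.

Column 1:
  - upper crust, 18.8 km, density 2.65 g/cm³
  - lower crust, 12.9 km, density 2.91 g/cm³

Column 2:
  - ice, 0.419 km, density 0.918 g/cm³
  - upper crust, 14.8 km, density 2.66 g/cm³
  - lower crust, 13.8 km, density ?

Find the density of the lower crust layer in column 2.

Take the compensation level at the base of the deeper column (depth z_c below the surface of column 1) and equate Σ ρ_i t_i down to z_c; mantle fills any gap and the z_c terms cancel.
Column 1: 18.8×2.65 + 12.9×2.91 + (z_c − 31.7)×3.33
Column 2: 0.486×0 + 0.419×0.918 + 14.8×2.66 + 13.8×ρ + (z_c − 0.486 − 29.019)×3.33
The z_c×3.33 term appears on both sides and cancels. Collect the known terms of each column as K = Σ(ρt)_known − 3.33 × (depth of known layers): K_1 = 87.359 − 3.33×31.7 = −18.202; K_2 = 39.752642 − 3.33×(0.486 + 29.019) = −58.499008.
Balance: K_1 = K_2 + 13.8×ρ, so ρ = (K_1 − K_2)/13.8 = 40.297/13.8 = 2.92 g/cm³.

2.92 g/cm³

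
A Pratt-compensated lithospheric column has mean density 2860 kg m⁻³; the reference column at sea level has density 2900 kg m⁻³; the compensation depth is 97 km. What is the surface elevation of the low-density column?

1.36 km

ρ_ref D = ρ (D + h) → h = D (ρ_ref − ρ)/ρ.
h = 97 km × (2900 − 2860)/2860 = 1.36 km.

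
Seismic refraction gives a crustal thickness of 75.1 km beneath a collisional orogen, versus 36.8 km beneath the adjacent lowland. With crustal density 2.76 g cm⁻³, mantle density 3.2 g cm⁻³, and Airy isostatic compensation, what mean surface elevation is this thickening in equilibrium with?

5.27 km

Excess crust Δ = 75.1 km − 36.8 km = 38.3 km, split between elevation h and root r with h + r = Δ.
Airy balance ρ_c h = (ρ_m − ρ_c) r gives r = h ρ_c/(ρ_m − ρ_c), so h (1 + ρ_c/(ρ_m − ρ_c)) = Δ, i.e. h = Δ (ρ_m − ρ_c)/ρ_m.
h = 38.3 km × 0.44/3.2 = 5.27 km.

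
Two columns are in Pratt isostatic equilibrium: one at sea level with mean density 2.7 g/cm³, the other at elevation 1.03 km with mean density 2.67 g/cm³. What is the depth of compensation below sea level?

91.7 km

ρ_ref D = ρ (D + h) → D (ρ_ref − ρ) = ρ h.
D = ρ h/(ρ_ref − ρ) = 2.67 × 1.03 km/(2.7 − 2.67) = 91.7 km.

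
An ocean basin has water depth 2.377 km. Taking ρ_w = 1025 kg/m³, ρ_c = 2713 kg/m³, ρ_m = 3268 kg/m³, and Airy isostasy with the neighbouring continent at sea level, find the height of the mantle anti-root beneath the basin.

7.23 km

Balancing pressure at the compensation depth: replacing crust with seawater at the top is compensated by replacing crust with mantle at the base: d (ρ_c − ρ_w) = a (ρ_m − ρ_c).
a = d (ρ_c − ρ_w)/(ρ_m − ρ_c) = 2.377 km × 1688/555 = 7.23 km.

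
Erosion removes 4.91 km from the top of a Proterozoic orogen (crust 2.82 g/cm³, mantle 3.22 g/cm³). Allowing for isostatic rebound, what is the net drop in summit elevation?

0.61 km

Rebound u = e ρ_c/ρ_m = 4.91 km × 2.82/3.22 = 4.3 km.
Net surface drop = e − u = 4.91 km − 4.3 km = e (ρ_m − ρ_c)/ρ_m = 0.61 km.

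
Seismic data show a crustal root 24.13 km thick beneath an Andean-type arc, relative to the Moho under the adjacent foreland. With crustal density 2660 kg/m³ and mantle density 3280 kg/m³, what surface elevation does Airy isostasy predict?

5.62 km

Balancing pressure at the compensation depth: ρ_c h = (ρ_m − ρ_c) r.
h = r (ρ_m − ρ_c) / ρ_c = 24.13 km × (3280 − 2660) / 2660 = 5.62 km.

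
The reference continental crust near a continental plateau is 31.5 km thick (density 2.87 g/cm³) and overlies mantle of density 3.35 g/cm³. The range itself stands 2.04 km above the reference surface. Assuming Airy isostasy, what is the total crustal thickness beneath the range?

45.7 km

Root depth r = h ρ_c / (ρ_m − ρ_c) = 2.04 km × 2.87 / 0.48 = 12.2 km.
Total thickness = T + h + r = 31.5 km + 2.04 km + 12.2 km = 45.7 km.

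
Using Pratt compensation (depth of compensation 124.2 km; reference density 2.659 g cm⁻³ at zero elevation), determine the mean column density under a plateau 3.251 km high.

Pratt balance: ρ_ref D = ρ (D + h).
ρ = ρ_ref D/(D + h) = 2.659 × 124.2 km/(124.2 km + 3.251 km) = 2.59 g cm⁻³.

2.59 g cm⁻³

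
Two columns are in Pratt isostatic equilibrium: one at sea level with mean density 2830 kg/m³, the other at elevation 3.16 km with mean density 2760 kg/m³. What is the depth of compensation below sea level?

ρ_ref D = ρ (D + h) → D (ρ_ref − ρ) = ρ h.
D = ρ h/(ρ_ref − ρ) = 2760 × 3.16 km/(2830 − 2760) = 125 km.

125 km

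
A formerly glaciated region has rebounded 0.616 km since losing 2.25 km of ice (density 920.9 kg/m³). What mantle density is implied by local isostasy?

ρ_m = ρ_ice t / u = 920.9 × 2.25 km/0.616 km = 3360 kg/m³.

3360 kg/m³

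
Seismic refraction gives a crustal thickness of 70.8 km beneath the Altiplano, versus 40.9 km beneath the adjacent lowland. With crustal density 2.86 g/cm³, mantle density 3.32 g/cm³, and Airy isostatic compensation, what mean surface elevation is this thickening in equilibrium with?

Excess crust Δ = 70.8 km − 40.9 km = 29.9 km, split between elevation h and root r with h + r = Δ.
Airy balance ρ_c h = (ρ_m − ρ_c) r gives r = h ρ_c/(ρ_m − ρ_c), so h (1 + ρ_c/(ρ_m − ρ_c)) = Δ, i.e. h = Δ (ρ_m − ρ_c)/ρ_m.
h = 29.9 km × 0.46/3.32 = 4.14 km.

4.14 km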